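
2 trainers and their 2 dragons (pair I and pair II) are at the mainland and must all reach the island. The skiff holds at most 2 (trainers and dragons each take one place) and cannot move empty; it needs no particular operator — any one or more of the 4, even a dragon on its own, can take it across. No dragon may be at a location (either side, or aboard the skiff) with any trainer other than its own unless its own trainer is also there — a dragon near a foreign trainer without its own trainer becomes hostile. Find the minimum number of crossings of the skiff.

Counting alone: each trip to the island takes at most 2 across and each return brings at least 1 back, so after t trips out (and t−1 returns) at most 2t − (t−1) of the 4 are across; that first reaches 4 at t = 3, so at least 5 crossings are needed.
The plan below uses exactly 5 crossings, so it is optimal:
1. dragon I and trainer I cross → the island.
2. trainer I crosses ← the mainland.
3. trainer I and trainer II cross → the island.
4. trainer II crosses ← the mainland.
5. dragon II and trainer II cross → the island.

5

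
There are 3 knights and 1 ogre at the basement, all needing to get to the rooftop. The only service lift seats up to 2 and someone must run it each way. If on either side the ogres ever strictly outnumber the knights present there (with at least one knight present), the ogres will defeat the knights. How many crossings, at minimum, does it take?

5

Counting alone: each trip to the rooftop takes at most 2 across and each return brings at least 1 back, so after t trips out (and t−1 returns) at most 2t − (t−1) of the 4 are across; that first reaches 4 at t = 3, so at least 5 crossings are needed.
The plan below uses exactly 5 crossings, so it is optimal:
1. 1 knight and 1 ogre → the rooftop.  (the basement: 2K 0O; the rooftop: 1K 1O)
2. 1 ogre ← the basement.  (the basement: 2K 1O; the rooftop: 1K 0O)
3. 1 knight and 1 ogre → the rooftop.  (the basement: 1K 0O; the rooftop: 2K 1O)
4. 1 ogre ← the basement.  (the basement: 1K 1O; the rooftop: 2K 0O)
5. 1 knight and 1 ogre → the rooftop.  (the basement: 0K 0O; the rooftop: 3K 1O)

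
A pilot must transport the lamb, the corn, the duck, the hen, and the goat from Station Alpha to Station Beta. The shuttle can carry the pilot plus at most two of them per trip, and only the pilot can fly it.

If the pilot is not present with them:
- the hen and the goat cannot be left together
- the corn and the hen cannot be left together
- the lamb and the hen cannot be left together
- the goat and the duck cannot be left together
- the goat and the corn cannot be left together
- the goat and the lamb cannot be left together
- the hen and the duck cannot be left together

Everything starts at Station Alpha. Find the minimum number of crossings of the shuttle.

impossible

Following every safe sequence of crossings from the start, the most of the 5 that can be at Station Beta as the shuttle arrives there on crossings 1, 3 is 2, 3 respectively; the best ever achieved is 3 of 5.
From crossing 5 on, no configuration arises that was not already reachable earlier: only 10 distinct safe configurations (who is on which side, and where the shuttle is) can ever be reached, none of them has everyone across, and every continuation just revisits them. So no valid plan exists.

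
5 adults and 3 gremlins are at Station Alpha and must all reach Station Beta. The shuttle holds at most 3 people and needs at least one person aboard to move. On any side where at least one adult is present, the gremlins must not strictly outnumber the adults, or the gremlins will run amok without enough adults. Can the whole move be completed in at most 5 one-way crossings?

No

Counting alone: each trip to Station Beta takes at most 3 across and each return brings at least 1 back, so after t trips out (and t−1 returns) at most 3t − (t−1) of the 8 are across; that first reaches 8 at t = 4, so at least 7 crossings are needed.
Since 5 < 7, 5 crossings cannot be enough. (The shortest complete plan in fact takes 7:)
1. 2 gremlins → Station Beta.  (Station Alpha: 5A 1G; Station Beta: 0A 2G)
2. 1 gremlin ← Station Alpha.  (Station Alpha: 5A 2G; Station Beta: 0A 1G)
3. 2 adults and 1 gremlin → Station Beta.  (Station Alpha: 3A 1G; Station Beta: 2A 2G)
4. 1 gremlin ← Station Alpha.  (Station Alpha: 3A 2G; Station Beta: 2A 1G)
5. 1 adult and 2 gremlins → Station Beta.  (Station Alpha: 2A 0G; Station Beta: 3A 3G)
6. 1 gremlin ← Station Alpha.  (Station Alpha: 2A 1G; Station Beta: 3A 2G)
7. 2 adults and 1 gremlin → Station Beta.  (Station Alpha: 0A 0G; Station Beta: 5A 3G)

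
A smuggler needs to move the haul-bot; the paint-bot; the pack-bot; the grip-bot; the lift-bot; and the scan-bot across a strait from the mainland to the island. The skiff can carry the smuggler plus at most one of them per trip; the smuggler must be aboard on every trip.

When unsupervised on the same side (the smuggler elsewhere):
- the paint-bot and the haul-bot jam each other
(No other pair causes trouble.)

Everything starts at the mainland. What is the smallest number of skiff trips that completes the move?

Counting alone: the smuggler can take at most 1 across per trip to the island, so moving all 6 needs at least 6 loaded trips out, with a return between consecutive ones — at least 11 crossings.
The plan below uses exactly 11 crossings, so it is optimal:
1. Smuggler goes to the island with the haul-bot.  [the mainland: the grip-bot, the lift-bot, the pack-bot, the paint-bot, the scan-bot | the island: the haul-bot]
2. Smuggler goes back to the mainland alone.  [the mainland: the grip-bot, the lift-bot, the pack-bot, the paint-bot, the scan-bot | the island: the haul-bot]
3. Smuggler goes to the island with the pack-bot.  [the mainland: the grip-bot, the lift-bot, the paint-bot, the scan-bot | the island: the haul-bot, the pack-bot]
4. Smuggler goes back to the mainland alone.  [the mainland: the grip-bot, the lift-bot, the paint-bot, the scan-bot | the island: the haul-bot, the pack-bot]
5. Smuggler goes to the island with the grip-bot.  [the mainland: the lift-bot, the paint-bot, the scan-bot | the island: the grip-bot, the haul-bot, the pack-bot]
6. Smuggler goes back to the mainland alone.  [the mainland: the lift-bot, the paint-bot, the scan-bot | the island: the grip-bot, the haul-bot, the pack-bot]
7. Smuggler goes to the island with the lift-bot.  [the mainland: the paint-bot, the scan-bot | the island: the grip-bot, the haul-bot, the lift-bot, the pack-bot]
8. Smuggler goes back to the mainland alone.  [the mainland: the paint-bot, the scan-bot | the island: the grip-bot, the haul-bot, the lift-bot, the pack-bot]
9. Smuggler goes to the island with the scan-bot.  [the mainland: the paint-bot | the island: the grip-bot, the haul-bot, the lift-bot, the pack-bot, the scan-bot]
10. Smuggler goes back to the mainland alone.  [the mainland: the paint-bot | the island: the grip-bot, the haul-bot, the lift-bot, the pack-bot, the scan-bot]
11. Smuggler goes to the island with the paint-bot.  [the mainland: — | the island: the grip-bot, the haul-bot, the lift-bot, the pack-bot, the paint-bot, the scan-bot]

11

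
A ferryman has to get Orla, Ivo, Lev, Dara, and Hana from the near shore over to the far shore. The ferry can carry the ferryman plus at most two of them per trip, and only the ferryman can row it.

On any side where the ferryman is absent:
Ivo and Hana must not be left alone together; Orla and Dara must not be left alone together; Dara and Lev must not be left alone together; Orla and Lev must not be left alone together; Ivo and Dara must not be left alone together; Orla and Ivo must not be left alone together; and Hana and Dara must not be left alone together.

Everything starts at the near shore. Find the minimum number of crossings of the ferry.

Whatever the first load, the items left behind include a forbidden pair without the ferryman. No opening move is safe, so no plan exists.

impossible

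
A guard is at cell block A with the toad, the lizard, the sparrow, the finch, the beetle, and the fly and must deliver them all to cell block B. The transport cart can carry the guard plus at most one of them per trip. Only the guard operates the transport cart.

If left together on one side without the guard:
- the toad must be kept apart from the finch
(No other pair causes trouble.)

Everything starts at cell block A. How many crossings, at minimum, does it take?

Counting alone: the guard can take at most 1 across per trip to cell block B, so moving all 6 needs at least 6 loaded trips out, with a return between consecutive ones — at least 11 crossings.
The plan below uses exactly 11 crossings, so it is optimal:
1. Guard goes to cell block B with the toad.  [cell block A: the beetle, the finch, the fly, the lizard, the sparrow | cell block B: the toad]
2. Guard goes back to cell block A alone.  [cell block A: the beetle, the finch, the fly, the lizard, the sparrow | cell block B: the toad]
3. Guard goes to cell block B with the lizard.  [cell block A: the beetle, the finch, the fly, the sparrow | cell block B: the lizard, the toad]
4. Guard goes back to cell block A alone.  [cell block A: the beetle, the finch, the fly, the sparrow | cell block B: the lizard, the toad]
5. Guard goes to cell block B with the sparrow.  [cell block A: the beetle, the finch, the fly | cell block B: the lizard, the sparrow, the toad]
6. Guard goes back to cell block A alone.  [cell block A: the beetle, the finch, the fly | cell block B: the lizard, the sparrow, the toad]
7. Guard goes to cell block B with the beetle.  [cell block A: the finch, the fly | cell block B: the beetle, the lizard, the sparrow, the toad]
8. Guard goes back to cell block A alone.  [cell block A: the finch, the fly | cell block B: the beetle, the lizard, the sparrow, the toad]
9. Guard goes to cell block B with the fly.  [cell block A: the finch | cell block B: the beetle, the fly, the lizard, the sparrow, the toad]
10. Guard goes back to cell block A alone.  [cell block A: the finch | cell block B: the beetle, the fly, the lizard, the sparrow, the toad]
11. Guard goes to cell block B with the finch.  [cell block A: — | cell block B: the beetle, the finch, the fly, the lizard, the sparrow, the toad]

11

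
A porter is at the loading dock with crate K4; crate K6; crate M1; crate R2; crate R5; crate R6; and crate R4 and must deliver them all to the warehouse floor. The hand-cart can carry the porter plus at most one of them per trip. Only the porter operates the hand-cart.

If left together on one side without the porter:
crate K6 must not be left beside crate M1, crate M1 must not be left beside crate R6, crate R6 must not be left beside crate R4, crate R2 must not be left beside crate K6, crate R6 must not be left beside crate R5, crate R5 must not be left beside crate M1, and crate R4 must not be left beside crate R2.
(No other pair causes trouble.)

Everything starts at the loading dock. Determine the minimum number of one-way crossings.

Whatever the first load, the items left behind include a forbidden pair without the porter. No opening move is safe, so no plan exists.

impossible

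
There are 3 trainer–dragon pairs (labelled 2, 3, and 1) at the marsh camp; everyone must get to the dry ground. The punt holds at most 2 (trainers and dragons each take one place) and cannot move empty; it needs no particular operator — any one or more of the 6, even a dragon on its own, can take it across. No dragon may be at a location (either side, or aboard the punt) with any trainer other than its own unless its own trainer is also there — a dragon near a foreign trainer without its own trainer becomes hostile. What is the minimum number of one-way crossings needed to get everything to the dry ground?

11

Counting alone: each trip to the dry ground takes at most 2 across and each return brings at least 1 back, so after t trips out (and t−1 returns) at most 2t − (t−1) of the 6 are across; that first reaches 6 at t = 5, so at least 9 crossings are needed.
The safety rule pushes this higher. Following every safe sequence of crossings, the most of the 6 that can be at the dry ground as the punt arrives there on crossing 9 is 5 — never all 6.
So no plan with fewer than 11 crossings exists, and this one achieves 11:
1. dragon 2 and trainer 2 cross → the dry ground.
2. trainer 2 crosses ← the marsh camp.
3. dragon 1 and dragon 3 cross → the dry ground.
4. dragon 2 crosses ← the marsh camp.
5. trainer 1 and trainer 3 cross → the dry ground.
6. dragon 3 and trainer 3 cross ← the marsh camp.
7. trainer 2 and trainer 3 cross → the dry ground.
8. dragon 1 crosses ← the marsh camp.
9. dragon 2 and dragon 3 cross → the dry ground.
10. trainer 1 crosses ← the marsh camp.
11. dragon 1 and trainer 1 cross → the dry ground.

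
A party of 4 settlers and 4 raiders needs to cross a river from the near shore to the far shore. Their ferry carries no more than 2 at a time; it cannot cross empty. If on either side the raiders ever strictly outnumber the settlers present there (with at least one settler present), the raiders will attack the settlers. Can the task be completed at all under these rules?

No

Following every safe sequence of crossings from the start, the most of the 8 that can be at the far shore as the ferry arrives there on crossings 1, 3, 5 is 2, 3, 4 respectively; the best ever achieved is 4 of 8.
From crossing 7 on, no configuration arises that was not already reachable earlier: only 11 distinct safe configurations (who is on which side, and where the ferry is) can ever be reached, none of them has everyone across, and every continuation just revisits them. They are: 0 settlers + 0 raiders across (ferry back at the start); 0 settlers + 1 raider across (ferry there); 0 settlers + 1 raider across (ferry back at the start); 0 settlers + 2 raiders across (ferry there); 0 settlers + 2 raiders across (ferry back at the start); 0 settlers + 3 raiders across (ferry there); 0 settlers + 3 raiders across (ferry back at the start); 0 settlers + 4 raiders across (ferry there); 1 settler + 1 raider across (ferry there); 1 settler + 1 raider across (ferry back at the start); 2 settlers + 2 raiders across (ferry there). So no valid plan exists.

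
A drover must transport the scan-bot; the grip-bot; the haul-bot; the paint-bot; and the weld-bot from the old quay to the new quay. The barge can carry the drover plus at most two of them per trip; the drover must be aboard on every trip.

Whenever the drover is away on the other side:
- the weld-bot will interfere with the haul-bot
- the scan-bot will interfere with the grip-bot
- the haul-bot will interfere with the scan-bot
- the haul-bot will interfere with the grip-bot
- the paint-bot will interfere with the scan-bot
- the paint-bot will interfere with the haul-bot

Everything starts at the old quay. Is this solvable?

1. Drover goes to the new quay with the haul-bot and the scan-bot.  [the old quay: the grip-bot, the paint-bot, the weld-bot | the new quay: the haul-bot, the scan-bot]
2. Drover goes back to the old quay with the scan-bot.  [the old quay: the grip-bot, the paint-bot, the scan-bot, the weld-bot | the new quay: the haul-bot]
3. Drover goes to the new quay with the scan-bot and the weld-bot.  [the old quay: the grip-bot, the paint-bot | the new quay: the haul-bot, the scan-bot, the weld-bot]
4. Drover goes back to the old quay with the haul-bot.  [the old quay: the grip-bot, the haul-bot, the paint-bot | the new quay: the scan-bot, the weld-bot]
5. Drover goes to the new quay with the grip-bot and the paint-bot.  [the old quay: the haul-bot | the new quay: the grip-bot, the paint-bot, the scan-bot, the weld-bot]
6. Drover goes back to the old quay with the scan-bot.  [the old quay: the haul-bot, the scan-bot | the new quay: the grip-bot, the paint-bot, the weld-bot]
7. Drover goes to the new quay with the haul-bot and the scan-bot.  [the old quay: — | the new quay: the grip-bot, the haul-bot, the paint-bot, the scan-bot, the weld-bot]

Yes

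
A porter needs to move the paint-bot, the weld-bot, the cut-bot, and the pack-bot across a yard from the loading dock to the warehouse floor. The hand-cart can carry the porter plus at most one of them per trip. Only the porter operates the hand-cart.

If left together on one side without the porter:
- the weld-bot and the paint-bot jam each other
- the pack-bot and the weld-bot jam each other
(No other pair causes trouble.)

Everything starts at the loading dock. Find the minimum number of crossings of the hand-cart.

9

Counting alone: the porter can take at most 1 across per trip to the warehouse floor, so moving all 4 needs at least 4 loaded trips out, with a return between consecutive ones — at least 7 crossings.
The safety rule pushes this higher. Following every safe sequence of crossings, the most of the 4 that can be at the warehouse floor as the hand-cart arrives there on crossing 7 is 3 — never all 4.
So no plan with fewer than 9 crossings exists, and this one achieves 9:
1. Porter goes to the warehouse floor with the weld-bot.  [the loading dock: the cut-bot, the pack-bot, the paint-bot | the warehouse floor: the weld-bot]
2. Porter goes back to the loading dock alone.  [the loading dock: the cut-bot, the pack-bot, the paint-bot | the warehouse floor: the weld-bot]
3. Porter goes to the warehouse floor with the paint-bot.  [the loading dock: the cut-bot, the pack-bot | the warehouse floor: the paint-bot, the weld-bot]
4. Porter goes back to the loading dock with the weld-bot.  [the loading dock: the cut-bot, the pack-bot, the weld-bot | the warehouse floor: the paint-bot]
5. Porter goes to the warehouse floor with the pack-bot.  [the loading dock: the cut-bot, the weld-bot | the warehouse floor: the pack-bot, the paint-bot]
6. Porter goes back to the loading dock alone.  [the loading dock: the cut-bot, the weld-bot | the warehouse floor: the pack-bot, the paint-bot]
7. Porter goes to the warehouse floor with the cut-bot.  [the loading dock: the weld-bot | the warehouse floor: the cut-bot, the pack-bot, the paint-bot]
8. Porter goes back to the loading dock alone.  [the loading dock: the weld-bot | the warehouse floor: the cut-bot, the pack-bot, the paint-bot]
9. Porter goes to the warehouse floor with the weld-bot.  [the loading dock: — | the warehouse floor: the cut-bot, the pack-bot, the paint-bot, the weld-bot]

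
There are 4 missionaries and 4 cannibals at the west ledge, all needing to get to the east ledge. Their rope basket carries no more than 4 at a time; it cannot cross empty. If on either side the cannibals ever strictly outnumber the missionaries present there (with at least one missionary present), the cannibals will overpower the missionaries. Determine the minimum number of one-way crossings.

5

Counting alone: each trip to the east ledge takes at most 4 across and each return brings at least 1 back, so after t trips out (and t−1 returns) at most 4t − (t−1) of the 8 are across; that first reaches 8 at t = 3, so at least 5 crossings are needed.
The plan below uses exactly 5 crossings, so it is optimal:
1. 2 cannibals → the east ledge.  (the west ledge: 4M 2C; the east ledge: 0M 2C)
2. 1 cannibal ← the west ledge.  (the west ledge: 4M 3C; the east ledge: 0M 1C)
3. 4 missionaries → the east ledge.  (the west ledge: 0M 3C; the east ledge: 4M 1C)
4. 1 cannibal ← the west ledge.  (the west ledge: 0M 4C; the east ledge: 4M 0C)
5. 4 cannibals → the east ledge.  (the west ledge: 0M 0C; the east ledge: 4M 4C)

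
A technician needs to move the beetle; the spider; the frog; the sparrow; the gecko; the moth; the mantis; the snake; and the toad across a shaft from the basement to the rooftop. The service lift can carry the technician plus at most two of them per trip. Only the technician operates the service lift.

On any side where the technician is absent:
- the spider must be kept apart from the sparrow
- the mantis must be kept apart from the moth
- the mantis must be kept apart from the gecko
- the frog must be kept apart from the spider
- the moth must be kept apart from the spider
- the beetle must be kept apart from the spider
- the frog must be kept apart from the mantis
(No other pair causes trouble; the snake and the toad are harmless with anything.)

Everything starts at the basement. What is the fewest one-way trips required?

11

Counting alone: the technician can take at most 2 across per trip to the rooftop, so moving all 9 needs at least 5 loaded trips out, with a return between consecutive ones — at least 9 crossings.
The safety rule pushes this higher. Following every safe sequence of crossings, the most of the 9 that can be at the rooftop as the service lift arrives there on crossing 9 is 8 — never all 9.
So no plan with fewer than 11 crossings exists, and this one achieves 11:
1. Technician goes to the rooftop with the mantis and the spider.  [the basement: the beetle, the frog, the gecko, the moth, the snake, the sparrow, the toad | the rooftop: the mantis, the spider]
2. Technician goes back to the basement alone.  [the basement: the beetle, the frog, the gecko, the moth, the snake, the sparrow, the toad | the rooftop: the mantis, the spider]
3. Technician goes to the rooftop with the gecko.  [the basement: the beetle, the frog, the moth, the snake, the sparrow, the toad | the rooftop: the gecko, the mantis, the spider]
4. Technician goes back to the basement with the mantis.  [the basement: the beetle, the frog, the mantis, the moth, the snake, the sparrow, the toad | the rooftop: the gecko, the spider]
5. Technician goes to the rooftop with the frog and the moth.  [the basement: the beetle, the mantis, the snake, the sparrow, the toad | the rooftop: the frog, the gecko, the moth, the spider]
6. Technician goes back to the basement with the spider.  [the basement: the beetle, the mantis, the snake, the sparrow, the spider, the toad | the rooftop: the frog, the gecko, the moth]
7. Technician goes to the rooftop with the beetle and the sparrow.  [the basement: the mantis, the snake, the spider, the toad | the rooftop: the beetle, the frog, the gecko, the moth, the sparrow]
8. Technician goes back to the basement alone.  [the basement: the mantis, the snake, the spider, the toad | the rooftop: the beetle, the frog, the gecko, the moth, the sparrow]
9. Technician goes to the rooftop with the snake and the toad.  [the basement: the mantis, the spider | the rooftop: the beetle, the frog, the gecko, the moth, the snake, the sparrow, the toad]
10. Technician goes back to the basement alone.  [the basement: the mantis, the spider | the rooftop: the beetle, the frog, the gecko, the moth, the snake, the sparrow, the toad]
11. Technician goes to the rooftop with the mantis and the spider.  [the basement: — | the rooftop: the beetle, the frog, the gecko, the mantis, the moth, the snake, the sparrow, the spider, the toad]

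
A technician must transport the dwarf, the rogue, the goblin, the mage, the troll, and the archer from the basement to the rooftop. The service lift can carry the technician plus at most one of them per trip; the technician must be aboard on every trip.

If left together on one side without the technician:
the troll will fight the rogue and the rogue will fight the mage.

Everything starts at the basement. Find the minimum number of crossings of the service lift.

Counting alone: the technician can take at most 1 across per trip to the rooftop, so moving all 6 needs at least 6 loaded trips out, with a return between consecutive ones — at least 11 crossings.
The safety rule pushes this higher. Following every safe sequence of crossings, the most of the 6 that can be at the rooftop as the service lift arrives there on crossing 11 is 5 — never all 6.
So no plan with fewer than 13 crossings exists, and this one achieves 13:
1. Technician goes to the rooftop with the rogue.
2. Technician goes back to the basement alone.
3. Technician goes to the rooftop with the dwarf.
4. Technician goes back to the basement alone.
5. Technician goes to the rooftop with the goblin.
6. Technician goes back to the basement alone.
7. Technician goes to the rooftop with the mage.
8. Technician goes back to the basement with the rogue.
9. Technician goes to the rooftop with the troll.
10. Technician goes back to the basement alone.
11. Technician goes to the rooftop with the archer.
12. Technician goes back to the basement alone.
13. Technician goes to the rooftop with the rogue.

13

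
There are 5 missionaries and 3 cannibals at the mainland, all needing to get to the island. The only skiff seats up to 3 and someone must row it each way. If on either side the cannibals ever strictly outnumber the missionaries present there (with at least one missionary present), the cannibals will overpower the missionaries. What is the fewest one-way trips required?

7

Counting alone: each trip to the island takes at most 3 across and each return brings at least 1 back, so after t trips out (and t−1 returns) at most 3t − (t−1) of the 8 are across; that first reaches 8 at t = 4, so at least 7 crossings are needed.
The plan below uses exactly 7 crossings, so it is optimal:
1. 2 cannibals → the island.  (the mainland: 5M 1C; the island: 0M 2C)
2. 1 cannibal ← the mainland.  (the mainland: 5M 2C; the island: 0M 1C)
3. 2 missionaries and 1 cannibal → the island.  (the mainland: 3M 1C; the island: 2M 2C)
4. 1 cannibal ← the mainland.  (the mainland: 3M 2C; the island: 2M 1C)
5. 1 missionary and 2 cannibals → the island.  (the mainland: 2M 0C; the island: 3M 3C)
6. 1 cannibal ← the mainland.  (the mainland: 2M 1C; the island: 3M 2C)
7. 2 missionaries and 1 cannibal → the island.  (the mainland: 0M 0C; the island: 5M 3C)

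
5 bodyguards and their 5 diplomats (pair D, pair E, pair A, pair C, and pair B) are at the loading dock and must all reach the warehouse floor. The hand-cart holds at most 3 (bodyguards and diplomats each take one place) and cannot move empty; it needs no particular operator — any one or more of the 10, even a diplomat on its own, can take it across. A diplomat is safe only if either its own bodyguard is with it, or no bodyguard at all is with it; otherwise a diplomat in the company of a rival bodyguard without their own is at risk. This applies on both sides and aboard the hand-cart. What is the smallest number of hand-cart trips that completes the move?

11

Counting alone: each trip to the warehouse floor takes at most 3 across and each return brings at least 1 back, so after t trips out (and t−1 returns) at most 3t − (t−1) of the 10 are across; that first reaches 10 at t = 5, so at least 9 crossings are needed.
The safety rule pushes this higher. Following every safe sequence of crossings, the most of the 10 that can be at the warehouse floor as the hand-cart arrives there on crossing 9 is 9 — never all 10.
So no plan with fewer than 11 crossings exists, and this one achieves 11:
1. bodyguard D and diplomat D cross → the warehouse floor.
2. bodyguard D crosses ← the loading dock.
3. diplomat A, diplomat C, and diplomat E cross → the warehouse floor.
4. diplomat D crosses ← the loading dock.
5. bodyguard A, bodyguard C, and bodyguard E cross → the warehouse floor.
6. bodyguard E and diplomat E cross ← the loading dock.
7. bodyguard B, bodyguard D, and bodyguard E cross → the warehouse floor.
8. diplomat A crosses ← the loading dock.
9. diplomat D and diplomat E cross → the warehouse floor.
10. diplomat D crosses ← the loading dock.
11. diplomat A, diplomat B, and diplomat D cross → the warehouse floor.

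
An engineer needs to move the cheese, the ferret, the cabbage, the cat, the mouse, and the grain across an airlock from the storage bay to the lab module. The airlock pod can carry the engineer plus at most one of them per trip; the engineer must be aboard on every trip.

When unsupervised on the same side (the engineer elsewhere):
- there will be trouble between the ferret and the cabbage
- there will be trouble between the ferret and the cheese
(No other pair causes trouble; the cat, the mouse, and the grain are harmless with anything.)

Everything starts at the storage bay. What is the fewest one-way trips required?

13

Counting alone: the engineer can take at most 1 across per trip to the lab module, so moving all 6 needs at least 6 loaded trips out, with a return between consecutive ones — at least 11 crossings.
The safety rule pushes this higher. Following every safe sequence of crossings, the most of the 6 that can be at the lab module as the airlock pod arrives there on crossing 11 is 5 — never all 6.
So no plan with fewer than 13 crossings exists, and this one achieves 13:
1. Engineer goes to the lab module with the ferret.  [the storage bay: the cabbage, the cat, the cheese, the grain, the mouse | the lab module: the ferret]
2. Engineer goes back to the storage bay alone.  [the storage bay: the cabbage, the cat, the cheese, the grain, the mouse | the lab module: the ferret]
3. Engineer goes to the lab module with the cheese.  [the storage bay: the cabbage, the cat, the grain, the mouse | the lab module: the cheese, the ferret]
4. Engineer goes back to the storage bay with the ferret.  [the storage bay: the cabbage, the cat, the ferret, the grain, the mouse | the lab module: the cheese]
5. Engineer goes to the lab module with the cabbage.  [the storage bay: the cat, the ferret, the grain, the mouse | the lab module: the cabbage, the cheese]
6. Engineer goes back to the storage bay alone.  [the storage bay: the cat, the ferret, the grain, the mouse | the lab module: the cabbage, the cheese]
7. Engineer goes to the lab module with the cat.  [the storage bay: the ferret, the grain, the mouse | the lab module: the cabbage, the cat, the cheese]
8. Engineer goes back to the storage bay alone.  [the storage bay: the ferret, the grain, the mouse | the lab module: the cabbage, the cat, the cheese]
9. Engineer goes to the lab module with the mouse.  [the storage bay: the ferret, the grain | the lab module: the cabbage, the cat, the cheese, the mouse]
10. Engineer goes back to the storage bay alone.  [the storage bay: the ferret, the grain | the lab module: the cabbage, the cat, the cheese, the mouse]
11. Engineer goes to the lab module with the grain.  [the storage bay: the ferret | the lab module: the cabbage, the cat, the cheese, the grain, the mouse]
12. Engineer goes back to the storage bay alone.  [the storage bay: the ferret | the lab module: the cabbage, the cat, the cheese, the grain, the mouse]
13. Engineer goes to the lab module with the ferret.  [the storage bay: — | the lab module: the cabbage, the cat, the cheese, the ferret, the grain, the mouse]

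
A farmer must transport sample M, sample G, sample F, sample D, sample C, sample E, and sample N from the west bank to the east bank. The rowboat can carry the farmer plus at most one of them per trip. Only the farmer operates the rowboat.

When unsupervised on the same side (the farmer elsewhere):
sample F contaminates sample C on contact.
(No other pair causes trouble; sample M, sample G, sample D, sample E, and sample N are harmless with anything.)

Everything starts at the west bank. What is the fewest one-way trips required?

13

Counting alone: the farmer can take at most 1 across per trip to the east bank, so moving all 7 needs at least 7 loaded trips out, with a return between consecutive ones — at least 13 crossings.
The plan below uses exactly 13 crossings, so it is optimal:
1. Farmer goes to the east bank with sample F.  [the west bank: sample C, sample D, sample E, sample G, sample M, sample N | the east bank: sample F]
2. Farmer goes back to the west bank alone.  [the west bank: sample C, sample D, sample E, sample G, sample M, sample N | the east bank: sample F]
3. Farmer goes to the east bank with sample M.  [the west bank: sample C, sample D, sample E, sample G, sample N | the east bank: sample F, sample M]
4. Farmer goes back to the west bank alone.  [the west bank: sample C, sample D, sample E, sample G, sample N | the east bank: sample F, sample M]
5. Farmer goes to the east bank with sample G.  [the west bank: sample C, sample D, sample E, sample N | the east bank: sample F, sample G, sample M]
6. Farmer goes back to the west bank alone.  [the west bank: sample C, sample D, sample E, sample N | the east bank: sample F, sample G, sample M]
7. Farmer goes to the east bank with sample D.  [the west bank: sample C, sample E, sample N | the east bank: sample D, sample F, sample G, sample M]
8. Farmer goes back to the west bank alone.  [the west bank: sample C, sample E, sample N | the east bank: sample D, sample F, sample G, sample M]
9. Farmer goes to the east bank with sample E.  [the west bank: sample C, sample N | the east bank: sample D, sample E, sample F, sample G, sample M]
10. Farmer goes back to the west bank alone.  [the west bank: sample C, sample N | the east bank: sample D, sample E, sample F, sample G, sample M]
11. Farmer goes to the east bank with sample N.  [the west bank: sample C | the east bank: sample D, sample E, sample F, sample G, sample M, sample N]
12. Farmer goes back to the west bank alone.  [the west bank: sample C | the east bank: sample D, sample E, sample F, sample G, sample M, sample N]
13. Farmer goes to the east bank with sample C.  [the west bank: — | the east bank: sample C, sample D, sample E, sample F, sample G, sample M, sample N]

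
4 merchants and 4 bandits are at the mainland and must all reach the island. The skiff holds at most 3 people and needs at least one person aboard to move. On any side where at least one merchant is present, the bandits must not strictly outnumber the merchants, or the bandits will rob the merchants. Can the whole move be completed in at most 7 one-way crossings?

No

Counting alone: each trip to the island takes at most 3 across and each return brings at least 1 back, so after t trips out (and t−1 returns) at most 3t − (t−1) of the 8 are across; that first reaches 8 at t = 4, so at least 7 crossings are needed.
The safety rule pushes this higher. Following every safe sequence of crossings, the most of the 8 that can be at the island as the skiff arrives there on crossing 7 is 7 — never all 8.
So the move cannot be finished within 7 crossings. (The shortest complete plan takes 9:)
1. 2 bandits → the island.  (the mainland: 4M 2B; the island: 0M 2B)
2. 1 bandit ← the mainland.  (the mainland: 4M 3B; the island: 0M 1B)
3. 3 bandits → the island.  (the mainland: 4M 0B; the island: 0M 4B)
4. 1 bandit ← the mainland.  (the mainland: 4M 1B; the island: 0M 3B)
5. 3 merchants → the island.  (the mainland: 1M 1B; the island: 3M 3B)
6. 1 merchant and 1 bandit ← the mainland.  (the mainland: 2M 2B; the island: 2M 2B)
7. 2 merchants → the island.  (the mainland: 0M 2B; the island: 4M 2B)
8. 1 bandit ← the mainland.  (the mainland: 0M 3B; the island: 4M 1B)
9. 3 bandits → the island.  (the mainland: 0M 0B; the island: 4M 4B)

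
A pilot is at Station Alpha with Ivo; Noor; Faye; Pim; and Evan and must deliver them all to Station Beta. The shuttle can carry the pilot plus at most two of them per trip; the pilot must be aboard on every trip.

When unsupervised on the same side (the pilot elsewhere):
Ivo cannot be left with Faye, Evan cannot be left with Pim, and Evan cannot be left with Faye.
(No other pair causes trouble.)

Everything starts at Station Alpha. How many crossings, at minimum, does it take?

5

Counting alone: the pilot can take at most 2 across per trip to Station Beta, so moving all 5 needs at least 3 loaded trips out, with a return between consecutive ones — at least 5 crossings.
The plan below uses exactly 5 crossings, so it is optimal:
1. Pilot goes to Station Beta with Evan and Ivo.  [Station Alpha: Faye, Noor, Pim | Station Beta: Evan, Ivo]
2. Pilot goes back to Station Alpha alone.  [Station Alpha: Faye, Noor, Pim | Station Beta: Evan, Ivo]
3. Pilot goes to Station Beta with Noor.  [Station Alpha: Faye, Pim | Station Beta: Evan, Ivo, Noor]
4. Pilot goes back to Station Alpha alone.  [Station Alpha: Faye, Pim | Station Beta: Evan, Ivo, Noor]
5. Pilot goes to Station Beta with Faye and Pim.  [Station Alpha: — | Station Beta: Evan, Faye, Ivo, Noor, Pim]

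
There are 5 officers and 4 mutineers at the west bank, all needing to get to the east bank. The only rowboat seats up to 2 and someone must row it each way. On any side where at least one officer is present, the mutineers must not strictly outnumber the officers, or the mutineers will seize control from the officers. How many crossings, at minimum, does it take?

Counting alone: each trip to the east bank takes at most 2 across and each return brings at least 1 back, so after t trips out (and t−1 returns) at most 2t − (t−1) of the 9 are across; that first reaches 9 at t = 8, so at least 15 crossings are needed.
The plan below uses exactly 15 crossings, so it is optimal:
1. 2 mutineers → the east bank.  (the west bank: 5O 2M; the east bank: 0O 2M)
2. 1 mutineer ← the west bank.  (the west bank: 5O 3M; the east bank: 0O 1M)
3. 2 mutineers → the east bank.  (the west bank: 5O 1M; the east bank: 0O 3M)
4. 1 mutineer ← the west bank.  (the west bank: 5O 2M; the east bank: 0O 2M)
5. 2 officers → the east bank.  (the west bank: 3O 2M; the east bank: 2O 2M)
6. 1 mutineer ← the west bank.  (the west bank: 3O 3M; the east bank: 2O 1M)
7. 1 officer and 1 mutineer → the east bank.  (the west bank: 2O 2M; the east bank: 3O 2M)
8. 1 officer ← the west bank.  (the west bank: 3O 2M; the east bank: 2O 2M)
9. 1 officer and 1 mutineer → the east bank.  (the west bank: 2O 1M; the east bank: 3O 3M)
10. 1 mutineer ← the west bank.  (the west bank: 2O 2M; the east bank: 3O 2M)
11. 1 officer and 1 mutineer → the east bank.  (the west bank: 1O 1M; the east bank: 4O 3M)
12. 1 officer ← the west bank.  (the west bank: 2O 1M; the east bank: 3O 3M)
13. 1 officer and 1 mutineer → the east bank.  (the west bank: 1O 0M; the east bank: 4O 4M)
14. 1 mutineer ← the west bank.  (the west bank: 1O 1M; the east bank: 4O 3M)
15. 1 officer and 1 mutineer → the east bank.  (the west bank: 0O 0M; the east bank: 5O 4M)

15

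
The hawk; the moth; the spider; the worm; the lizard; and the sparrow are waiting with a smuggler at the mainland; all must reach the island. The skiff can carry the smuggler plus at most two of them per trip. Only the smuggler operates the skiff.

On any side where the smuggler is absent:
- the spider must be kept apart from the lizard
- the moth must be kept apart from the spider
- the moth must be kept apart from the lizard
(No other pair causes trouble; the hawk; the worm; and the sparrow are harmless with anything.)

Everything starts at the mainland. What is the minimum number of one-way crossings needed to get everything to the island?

Counting alone: the smuggler can take at most 2 across per trip to the island, so moving all 6 needs at least 3 loaded trips out, with a return between consecutive ones — at least 5 crossings.
The safety rule pushes this higher. Following every safe sequence of crossings, the most of the 6 that can be at the island as the skiff arrives there on crossings 5, 7 is 4, 5 respectively — never all 6.
So no plan with fewer than 9 crossings exists, and this one achieves 9:
1. Smuggler goes to the island with the moth and the spider.
2. Smuggler goes back to the mainland with the moth.
3. Smuggler goes to the island with the hawk and the moth.
4. Smuggler goes back to the mainland with the moth.
5. Smuggler goes to the island with the moth and the worm.
6. Smuggler goes back to the mainland with the moth.
7. Smuggler goes to the island with the moth and the sparrow.
8. Smuggler goes back to the mainland with the moth.
9. Smuggler goes to the island with the lizard and the moth.

9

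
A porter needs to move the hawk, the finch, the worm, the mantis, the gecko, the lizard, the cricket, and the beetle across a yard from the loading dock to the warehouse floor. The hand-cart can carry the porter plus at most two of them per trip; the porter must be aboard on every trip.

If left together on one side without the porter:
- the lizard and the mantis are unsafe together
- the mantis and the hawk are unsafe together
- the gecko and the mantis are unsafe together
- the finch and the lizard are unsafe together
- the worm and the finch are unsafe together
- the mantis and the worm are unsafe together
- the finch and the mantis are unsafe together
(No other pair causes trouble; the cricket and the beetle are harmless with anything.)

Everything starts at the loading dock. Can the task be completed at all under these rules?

Yes

1. Porter goes to the warehouse floor with the finch and the mantis.
2. Porter goes back to the loading dock with the finch.
3. Porter goes to the warehouse floor with the finch and the hawk.
4. Porter goes back to the loading dock with the mantis.
5. Porter goes to the warehouse floor with the gecko and the mantis.
6. Porter goes back to the loading dock with the mantis.
7. Porter goes to the warehouse floor with the lizard and the worm.
8. Porter goes back to the loading dock with the finch.
9. Porter goes to the warehouse floor with the cricket and the finch.
10. Porter goes back to the loading dock with the finch.
11. Porter goes to the warehouse floor with the beetle and the finch.
12. Porter goes back to the loading dock with the finch.
13. Porter goes to the warehouse floor with the finch and the mantis.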